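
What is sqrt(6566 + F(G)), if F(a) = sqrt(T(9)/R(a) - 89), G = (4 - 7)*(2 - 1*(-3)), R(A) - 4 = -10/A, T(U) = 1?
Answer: sqrt(1286936 + 14*I*sqrt(17402))/14 ≈ 81.031 + 0.058142*I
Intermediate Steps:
R(A) = 4 - 10/A
G = -15 (G = -3*(2 + 3) = -3*5 = -15)
F(a) = sqrt(-89 + 1/(4 - 10/a)) (F(a) = sqrt(1/(4 - 10/a) - 89) = sqrt(-89 + 1/(4 - 10/a)))
sqrt(6566 + F(G)) = sqrt(6566 + sqrt(-89 + 1/(4 - 10/(-15)))) = sqrt(6566 + sqrt(-89 + 1/(4 - 10*(-1/15)))) = sqrt(6566 + sqrt(-89 + 1/(4 + 2/3))) = sqrt(6566 + sqrt(-89 + 1/(14/3))) = sqrt(6566 + sqrt(-89 + 3/14)) = sqrt(6566 + sqrt(-1243/14)) = sqrt(6566 + I*sqrt(17402)/14)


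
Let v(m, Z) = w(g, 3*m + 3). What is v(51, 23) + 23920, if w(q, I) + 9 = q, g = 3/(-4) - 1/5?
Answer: 478201/20 ≈ 23910.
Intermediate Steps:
g = -19/20 (g = 3*(-1/4) - 1*1/5 = -3/4 - 1/5 = -19/20 ≈ -0.95000)
w(q, I) = -9 + q
v(m, Z) = -199/20 (v(m, Z) = -9 - 19/20 = -199/20)
v(51, 23) + 23920 = -199/20 + 23920 = 478201/20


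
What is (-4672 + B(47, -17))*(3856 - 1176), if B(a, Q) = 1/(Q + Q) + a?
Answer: -210716340/17 ≈ -1.2395e+7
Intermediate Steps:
B(a, Q) = a + 1/(2*Q) (B(a, Q) = 1/(2*Q) + a = a + 1/(2*Q))
(-4672 + B(47, -17))*(3856 - 1176) = (-4672 + (47 + (½)/(-17)))*(3856 - 1176) = (-4672 + (47 + (½)*(-1/17)))*2680 = (-4672 + (47 - 1/34))*2680 = (-4672 + 1597/34)*2680 = -157251/34*2680 = -210716340/17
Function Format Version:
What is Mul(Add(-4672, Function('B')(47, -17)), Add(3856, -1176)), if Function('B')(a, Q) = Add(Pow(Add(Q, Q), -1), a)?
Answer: Rational(-210716340, 17) ≈ -1.2395e+7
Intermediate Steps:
Function('B')(a, Q) = Add(a, Mul(Rational(1, 2), Pow(Q, -1))) (Function('B')(a, Q) = Add(Pow(Mul(2, Q), -1), a) = Add(Mul(Rational(1, 2), Pow(Q, -1)), a) = Add(a, Mul(Rational(1, 2), Pow(Q, -1))))
Mul(Add(-4672, Function('B')(47, -17)), Add(3856, -1176)) = Mul(Add(-4672, Add(47, Mul(Rational(1, 2), Pow(-17, -1)))), Add(3856, -1176)) = Mul(Add(-4672, Add(47, Mul(Rational(1, 2), Rational(-1, 17)))), 2680) = Mul(Add(-4672, Add(47, Rational(-1, 34))), 2680) = Mul(Add(-4672, Rational(1597, 34)), 2680) = Mul(Rational(-157251, 34), 2680) = Rational(-210716340, 17)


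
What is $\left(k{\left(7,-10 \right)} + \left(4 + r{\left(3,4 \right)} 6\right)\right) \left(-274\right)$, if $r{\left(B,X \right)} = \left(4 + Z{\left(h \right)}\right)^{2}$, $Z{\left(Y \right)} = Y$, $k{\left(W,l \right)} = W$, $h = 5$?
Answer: $-136178$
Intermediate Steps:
$r{\left(B,X \right)} = 81$ ($r{\left(B,X \right)} = \left(4 + 5\right)^{2} = 9^{2} = 81$)
$\left(k{\left(7,-10 \right)} + \left(4 + r{\left(3,4 \right)} 6\right)\right) \left(-274\right) = \left(7 + \left(4 + 81 \cdot 6\right)\right) \left(-274\right) = \left(7 + \left(4 + 486\right)\right) \left(-274\right) = \left(7 + 490\right) \left(-274\right) = 497 \left(-274\right) = -136178$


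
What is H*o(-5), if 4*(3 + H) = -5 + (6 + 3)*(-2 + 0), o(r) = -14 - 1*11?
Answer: 875/4 ≈ 218.75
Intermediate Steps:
o(r) = -25 (o(r) = -14 - 11 = -25)
H = -35/4 (H = -3 + (-5 + (6 + 3)*(-2 + 0))/4 = -3 + (-5 + 9*(-2))/4 = -3 + (-5 - 18)/4 = -3 + (1/4)*(-23) = -3 - 23/4 = -35/4 ≈ -8.7500)
H*o(-5) = -35/4*(-25) = 875/4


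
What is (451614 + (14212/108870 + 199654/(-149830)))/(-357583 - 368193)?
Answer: -19386064192901/31154874679920 ≈ -0.62225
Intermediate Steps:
(451614 + (14212/108870 + 199654/(-149830)))/(-357583 - 368193) = (451614 + (14212*(1/108870) + 199654*(-1/149830)))/(-725776) = (451614 + (374/2865 - 99827/74915))*(-1/725776) = (451614 - 51597229/42926295)*(-1/725776) = (19386064192901/42926295)*(-1/725776) = -19386064192901/31154874679920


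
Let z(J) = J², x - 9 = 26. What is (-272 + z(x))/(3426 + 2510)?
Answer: 953/5936 ≈ 0.16055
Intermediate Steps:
x = 35 (x = 9 + 26 = 35)
(-272 + z(x))/(3426 + 2510) = (-272 + 35²)/(3426 + 2510) = (-272 + 1225)/5936 = 953*(1/5936) = 953/5936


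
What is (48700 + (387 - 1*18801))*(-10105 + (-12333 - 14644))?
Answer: -1123065452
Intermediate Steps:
(48700 + (387 - 1*18801))*(-10105 + (-12333 - 14644)) = (48700 + (387 - 18801))*(-10105 - 26977) = (48700 - 18414)*(-37082) = 30286*(-37082) = -1123065452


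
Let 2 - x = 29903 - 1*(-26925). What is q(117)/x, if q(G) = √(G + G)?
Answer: -√26/18942 ≈ -0.00026919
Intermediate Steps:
q(G) = √2*√G (q(G) = √(2*G) = √2*√G)
x = -56826 (x = 2 - (29903 - 1*(-26925)) = 2 - (29903 + 26925) = 2 - 1*56828 = 2 - 56828 = -56826)
q(117)/x = (√2*√117)/(-56826) = (√2*(3*√13))*(-1/56826) = (3*√26)*(-1/56826) = -√26/18942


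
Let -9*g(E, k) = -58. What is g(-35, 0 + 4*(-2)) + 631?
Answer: 5737/9 ≈ 637.44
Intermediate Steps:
g(E, k) = 58/9 (g(E, k) = -1/9*(-58) = 58/9)
g(-35, 0 + 4*(-2)) + 631 = 58/9 + 631 = 5737/9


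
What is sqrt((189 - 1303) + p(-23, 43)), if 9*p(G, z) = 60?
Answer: I*sqrt(9966)/3 ≈ 33.277*I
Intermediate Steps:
p(G, z) = 20/3 (p(G, z) = (1/9)*60 = 20/3)
sqrt((189 - 1303) + p(-23, 43)) = sqrt((189 - 1303) + 20/3) = sqrt(-1114 + 20/3) = sqrt(-3322/3) = I*sqrt(9966)/3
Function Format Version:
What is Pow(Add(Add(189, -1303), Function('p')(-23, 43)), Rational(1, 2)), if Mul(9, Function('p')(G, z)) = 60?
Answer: Mul(Rational(1, 3), I, Pow(9966, Rational(1, 2))) ≈ Mul(33.277, I)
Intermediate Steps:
Function('p')(G, z) = Rational(20, 3) (Function('p')(G, z) = Mul(Rational(1, 9), 60) = Rational(20, 3))
Pow(Add(Add(189, -1303), Function('p')(-23, 43)), Rational(1, 2)) = Pow(Add(Add(189, -1303), Rational(20, 3)), Rational(1, 2)) = Pow(Add(-1114, Rational(20, 3)), Rational(1, 2)) = Pow(Rational(-3322, 3), Rational(1, 2)) = Mul(Rational(1, 3), I, Pow(9966, Rational(1, 2)))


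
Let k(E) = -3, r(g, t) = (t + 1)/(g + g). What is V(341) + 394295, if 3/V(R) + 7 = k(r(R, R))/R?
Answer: 942364027/2390 ≈ 3.9429e+5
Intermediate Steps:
r(g, t) = (1 + t)/(2*g) (r(g, t) = (1 + t)/((2*g)) = (1 + t)*(1/(2*g)) = (1 + t)/(2*g))
V(R) = 3/(-7 - 3/R)
V(341) + 394295 = -3*341/(3 + 7*341) + 394295 = -3*341/(3 + 2387) + 394295 = -3*341/2390 + 394295 = -3*341*1/2390 + 394295 = -1023/2390 + 394295 = 942364027/2390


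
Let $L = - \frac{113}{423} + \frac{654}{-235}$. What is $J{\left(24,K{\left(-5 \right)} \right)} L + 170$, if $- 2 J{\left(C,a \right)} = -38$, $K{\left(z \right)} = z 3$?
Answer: $\frac{236981}{2115} \approx 112.05$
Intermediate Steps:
$L = - \frac{6451}{2115}$ ($L = \left(-113\right) \frac{1}{423} + 654 \left(- \frac{1}{235}\right) = - \frac{113}{423} - \frac{654}{235} = - \frac{6451}{2115} \approx -3.0501$)
$K{\left(z \right)} = 3 z$
$J{\left(C,a \right)} = 19$ ($J{\left(C,a \right)} = \left(- \frac{1}{2}\right) \left(-38\right) = 19$)
$J{\left(24,K{\left(-5 \right)} \right)} L + 170 = 19 \left(- \frac{6451}{2115}\right) + 170 = - \frac{122569}{2115} + 170 = \frac{236981}{2115}$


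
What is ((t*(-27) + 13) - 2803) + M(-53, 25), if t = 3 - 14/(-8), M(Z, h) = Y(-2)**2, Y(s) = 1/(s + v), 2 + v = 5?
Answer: -11669/4 ≈ -2917.3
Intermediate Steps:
v = 3 (v = -2 + 5 = 3)
Y(s) = 1/(3 + s) (Y(s) = 1/(s + 3) = 1/(3 + s))
M(Z, h) = 1 (M(Z, h) = (1/(3 - 2))**2 = (1/1)**2 = 1**2 = 1)
t = 19/4 (t = 3 - 14*(-1)/8 = 3 - 1*(-7/4) = 3 + 7/4 = 19/4 ≈ 4.7500)
((t*(-27) + 13) - 2803) + M(-53, 25) = (((19/4)*(-27) + 13) - 2803) + 1 = ((-513/4 + 13) - 2803) + 1 = (-461/4 - 2803) + 1 = -11673/4 + 1 = -11669/4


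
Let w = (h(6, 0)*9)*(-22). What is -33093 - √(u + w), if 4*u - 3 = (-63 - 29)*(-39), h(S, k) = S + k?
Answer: -33093 - 3*I*√129/2 ≈ -33093.0 - 17.037*I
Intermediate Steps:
w = -1188 (w = ((6 + 0)*9)*(-22) = (6*9)*(-22) = 54*(-22) = -1188)
u = 3591/4 (u = ¾ + ((-63 - 29)*(-39))/4 = ¾ + (-92*(-39))/4 = ¾ + (¼)*3588 = ¾ + 897 = 3591/4 ≈ 897.75)
-33093 - √(u + w) = -33093 - √(3591/4 - 1188) = -33093 - √(-1161/4) = -33093 - 3*I*√129/2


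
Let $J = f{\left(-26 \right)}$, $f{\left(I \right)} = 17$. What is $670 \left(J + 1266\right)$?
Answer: $859610$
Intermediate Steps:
$J = 17$
$670 \left(J + 1266\right) = 670 \left(17 + 1266\right) = 670 \cdot 1283 = 859610$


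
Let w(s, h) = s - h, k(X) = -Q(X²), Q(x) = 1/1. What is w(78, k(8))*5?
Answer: 395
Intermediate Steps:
Q(x) = 1 (Q(x) = 1*1 = 1)
k(X) = -1 (k(X) = -1*1 = -1)
w(78, k(8))*5 = (78 - 1*(-1))*5 = (78 + 1)*5 = 79*5 = 395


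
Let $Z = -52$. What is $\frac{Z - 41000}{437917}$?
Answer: $- \frac{41052}{437917} \approx -0.093744$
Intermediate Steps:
$\frac{Z - 41000}{437917} = \frac{-52 - 41000}{437917} = \left(-52 - 41000\right) \frac{1}{437917} = \left(-41052\right) \frac{1}{437917} = - \frac{41052}{437917}$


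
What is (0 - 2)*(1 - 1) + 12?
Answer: 12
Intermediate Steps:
(0 - 2)*(1 - 1) + 12 = -2*0 + 12 = 0 + 12 = 12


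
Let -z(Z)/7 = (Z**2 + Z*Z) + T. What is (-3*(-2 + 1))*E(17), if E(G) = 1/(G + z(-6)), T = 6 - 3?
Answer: -3/508 ≈ -0.0059055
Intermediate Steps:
T = 3
z(Z) = -21 - 14*Z**2 (z(Z) = -7*((Z**2 + Z*Z) + 3) = -7*((Z**2 + Z**2) + 3) = -7*(2*Z**2 + 3) = -7*(3 + 2*Z**2) = -21 - 14*Z**2)
E(G) = 1/(-525 + G) (E(G) = 1/(G + (-21 - 14*(-6)**2)) = 1/(G + (-21 - 14*36)) = 1/(G + (-21 - 504)) = 1/(G - 525) = 1/(-525 + G))
(-3*(-2 + 1))*E(17) = (-3*(-2 + 1))/(-525 + 17) = -3*(-1)/(-508) = 3*(-1/508) = -3/508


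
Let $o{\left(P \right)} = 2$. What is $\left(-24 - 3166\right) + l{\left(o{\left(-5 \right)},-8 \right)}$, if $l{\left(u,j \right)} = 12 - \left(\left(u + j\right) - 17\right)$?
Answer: $-3155$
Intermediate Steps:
$l{\left(u,j \right)} = 29 - j - u$ ($l{\left(u,j \right)} = 12 - \left(\left(j + u\right) - 17\right) = 12 - \left(-17 + j + u\right) = 29 - j - u$)
$\left(-24 - 3166\right) + l{\left(o{\left(-5 \right)},-8 \right)} = \left(-24 - 3166\right) - -35 = -3190 + \left(29 + 8 - 2\right) = -3190 + 35 = -3155$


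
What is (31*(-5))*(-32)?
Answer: 4960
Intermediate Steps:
(31*(-5))*(-32) = -155*(-32) = 4960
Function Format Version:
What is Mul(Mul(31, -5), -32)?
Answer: 4960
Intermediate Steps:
Mul(Mul(31, -5), -32) = Mul(-155, -32) = 4960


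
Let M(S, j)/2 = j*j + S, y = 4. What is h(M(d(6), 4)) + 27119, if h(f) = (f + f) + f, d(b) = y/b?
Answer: 27219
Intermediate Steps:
d(b) = 4/b
M(S, j) = 2*S + 2*j² (M(S, j) = 2*(j*j + S) = 2*(j² + S) = 2*(S + j²) = 2*S + 2*j²)
h(f) = 3*f (h(f) = 2*f + f = 3*f)
h(M(d(6), 4)) + 27119 = 3*(2*(4/6) + 2*4²) + 27119 = 3*(2*(4*(⅙)) + 2*16) + 27119 = 3*(2*(⅔) + 32) + 27119 = 3*(4/3 + 32) + 27119 = 3*(100/3) + 27119 = 100 + 27119 = 27219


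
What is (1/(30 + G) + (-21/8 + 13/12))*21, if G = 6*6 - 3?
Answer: -769/24 ≈ -32.042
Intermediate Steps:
G = 33 (G = 36 - 3 = 33)
(1/(30 + G) + (-21/8 + 13/12))*21 = (1/(30 + 33) + (-21/8 + 13/12))*21 = (1/63 + (-21*⅛ + 13*(1/12)))*21 = (1/63 + (-21/8 + 13/12))*21 = (1/63 - 37/24)*21 = -769/504*21 = -769/24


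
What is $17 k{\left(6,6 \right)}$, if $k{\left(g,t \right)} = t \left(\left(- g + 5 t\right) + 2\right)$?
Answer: $2652$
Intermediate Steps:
$k{\left(g,t \right)} = t \left(2 - g + 5 t\right)$
$17 k{\left(6,6 \right)} = 17 \cdot 6 \left(2 - 6 + 5 \cdot 6\right) = 17 \cdot 6 \left(2 - 6 + 30\right) = 17 \cdot 6 \cdot 26 = 17 \cdot 156 = 2652$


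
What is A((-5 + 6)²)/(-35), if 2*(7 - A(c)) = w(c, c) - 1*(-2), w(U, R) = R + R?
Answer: -⅐ ≈ -0.14286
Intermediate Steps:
w(U, R) = 2*R
A(c) = 6 - c (A(c) = 7 - (2*c - 1*(-2))/2 = 7 - (2*c + 2)/2 = 7 - (2 + 2*c)/2 = 7 + (-1 - c) = 6 - c)
A((-5 + 6)²)/(-35) = (6 - (-5 + 6)²)/(-35) = -(6 - 1*1²)/35 = -(6 - 1*1)/35 = -(6 - 1)/35 = -1/35*5 = -⅐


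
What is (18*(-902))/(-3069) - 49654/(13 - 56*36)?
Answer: 1867766/62093 ≈ 30.080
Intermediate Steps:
(18*(-902))/(-3069) - 49654/(13 - 56*36) = -16236*(-1/3069) - 49654/(13 - 2016) = 164/31 - 49654/(-2003) = 164/31 - 49654*(-1/2003) = 164/31 + 49654/2003 = 1867766/62093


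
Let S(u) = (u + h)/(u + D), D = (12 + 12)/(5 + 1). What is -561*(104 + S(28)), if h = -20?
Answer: -233937/4 ≈ -58484.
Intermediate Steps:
D = 4 (D = 24/6 = 24*(1/6) = 4)
S(u) = (-20 + u)/(4 + u) (S(u) = (u - 20)/(u + 4) = (-20 + u)/(4 + u))
-561*(104 + S(28)) = -561*(104 + (-20 + 28)/(4 + 28)) = -561*(104 + 8/32) = -561*(104 + (1/32)*8) = -561*(104 + 1/4) = -561*417/4 = -233937/4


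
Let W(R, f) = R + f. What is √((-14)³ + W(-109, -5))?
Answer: I*√2858 ≈ 53.46*I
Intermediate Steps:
√((-14)³ + W(-109, -5)) = √((-14)³ + (-109 - 5)) = √(-2744 - 114) = √(-2858) = I*√2858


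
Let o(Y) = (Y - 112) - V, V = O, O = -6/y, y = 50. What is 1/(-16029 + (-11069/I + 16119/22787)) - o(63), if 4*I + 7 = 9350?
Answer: 4171188348486323/85335386067100 ≈ 48.880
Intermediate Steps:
O = -3/25 (O = -6/50 = -6*1/50 = -3/25 ≈ -0.12000)
I = 9343/4 (I = -7/4 + (¼)*9350 = -7/4 + 4675/2 = 9343/4 ≈ 2335.8)
V = -3/25 ≈ -0.12000
o(Y) = -2797/25 + Y (o(Y) = (Y - 112) - 1*(-3/25) = (-112 + Y) + 3/25 = -2797/25 + Y)
1/(-16029 + (-11069/I + 16119/22787)) - o(63) = 1/(-16029 + (-11069/9343/4 + 16119/22787)) - (-2797/25 + 63) = 1/(-16029 + (-11069*4/9343 + 16119*(1/22787))) - 1*(-1222/25) = 1/(-16029 + (-44276/9343 + 16119/22787)) + 1222/25 = 1/(-16029 - 858317395/212898941) + 1222/25 = 1/(-3413415442684/212898941) + 1222/25 = -212898941/3413415442684 + 1222/25 = 4171188348486323/85335386067100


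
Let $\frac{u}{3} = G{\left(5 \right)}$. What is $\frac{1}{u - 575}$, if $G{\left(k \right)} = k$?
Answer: $- \frac{1}{560} \approx -0.0017857$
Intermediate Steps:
$u = 15$ ($u = 3 \cdot 5 = 15$)
$\frac{1}{u - 575} = \frac{1}{15 - 575} = \frac{1}{-560} = - \frac{1}{560}$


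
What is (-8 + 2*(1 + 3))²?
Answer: 0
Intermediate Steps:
(-8 + 2*(1 + 3))² = (-8 + 2*4)² = (-8 + 8)² = 0² = 0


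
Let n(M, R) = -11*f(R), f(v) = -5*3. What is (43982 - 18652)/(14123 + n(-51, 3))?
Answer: 12665/7144 ≈ 1.7728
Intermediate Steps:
f(v) = -15
n(M, R) = 165 (n(M, R) = -11*(-15) = 165)
(43982 - 18652)/(14123 + n(-51, 3)) = (43982 - 18652)/(14123 + 165) = 25330/14288 = 25330*(1/14288) = 12665/7144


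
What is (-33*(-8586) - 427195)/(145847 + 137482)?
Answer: -143857/283329 ≈ -0.50774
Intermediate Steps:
(-33*(-8586) - 427195)/(145847 + 137482) = (283338 - 427195)/283329 = -143857*1/283329 = -143857/283329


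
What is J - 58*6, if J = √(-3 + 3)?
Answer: -348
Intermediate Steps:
J = 0 (J = √0 = 0)
J - 58*6 = 0 - 58*6 = 0 - 348 = -348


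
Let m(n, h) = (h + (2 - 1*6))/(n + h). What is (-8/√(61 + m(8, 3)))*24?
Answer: -96*√7370/335 ≈ -24.601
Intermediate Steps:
m(n, h) = (-4 + h)/(h + n) (m(n, h) = (h + (2 - 6))/(h + n) = (h - 4)/(h + n) = (-4 + h)/(h + n))
(-8/√(61 + m(8, 3)))*24 = (-8/√(61 + (-4 + 3)/(3 + 8)))*24 = (-8/√(61 - 1/11))*24 = (-8/√(670/11))*24 = (-8/(√7370/11))*24 = ((√7370/670)*(-8))*24 = -4*√7370/335*24 = -96*√7370/335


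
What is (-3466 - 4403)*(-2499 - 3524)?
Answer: 47394987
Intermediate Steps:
(-3466 - 4403)*(-2499 - 3524) = -7869*(-6023) = 47394987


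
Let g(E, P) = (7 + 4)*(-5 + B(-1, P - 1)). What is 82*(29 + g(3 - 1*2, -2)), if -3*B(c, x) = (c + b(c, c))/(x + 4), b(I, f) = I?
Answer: -4592/3 ≈ -1530.7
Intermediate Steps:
B(c, x) = -2*c/(3*(4 + x)) (B(c, x) = -(c + c)/(3*(x + 4)) = -2*c/(3*(4 + x)))
g(E, P) = -55 + 22/(9 + 3*P) (g(E, P) = (7 + 4)*(-5 - 2*(-1)/(12 + 3*(P - 1))) = 11*(-5 - 2*(-1)/(12 + 3*(-1 + P))) = 11*(-5 - 2*(-1)/(12 + (-3 + 3*P))) = 11*(-5 - 2*(-1)/(9 + 3*P)) = 11*(-5 + 2/(9 + 3*P)) = -55 + 22/(9 + 3*P))
82*(29 + g(3 - 1*2, -2)) = 82*(29 + 11*(-43 - 15*(-2))/(3*(3 - 2))) = 82*(29 + (11/3)*(-43 + 30)/1) = 82*(29 + (11/3)*1*(-13)) = 82*(29 - 143/3) = 82*(-56/3) = -4592/3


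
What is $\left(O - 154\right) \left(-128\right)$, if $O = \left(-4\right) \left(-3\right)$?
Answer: $18176$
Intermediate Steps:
$O = 12$
$\left(O - 154\right) \left(-128\right) = \left(12 - 154\right) \left(-128\right) = \left(-142\right) \left(-128\right) = 18176$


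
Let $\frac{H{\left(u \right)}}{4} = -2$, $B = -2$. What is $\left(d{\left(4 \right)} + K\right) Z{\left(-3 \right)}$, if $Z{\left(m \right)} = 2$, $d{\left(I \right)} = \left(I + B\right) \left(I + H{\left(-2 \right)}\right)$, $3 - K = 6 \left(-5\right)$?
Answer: $50$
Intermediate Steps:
$H{\left(u \right)} = -8$ ($H{\left(u \right)} = 4 \left(-2\right) = -8$)
$K = 33$ ($K = 3 - 6 \left(-5\right) = 3 - -30 = 3 + 30 = 33$)
$d{\left(I \right)} = \left(-8 + I\right) \left(-2 + I\right)$ ($d{\left(I \right)} = \left(I - 2\right) \left(I - 8\right) = \left(-2 + I\right) \left(-8 + I\right) = \left(-8 + I\right) \left(-2 + I\right)$)
$\left(d{\left(4 \right)} + K\right) Z{\left(-3 \right)} = \left(\left(16 + 4^{2} - 40\right) + 33\right) 2 = \left(\left(16 + 16 - 40\right) + 33\right) 2 = \left(-8 + 33\right) 2 = 25 \cdot 2 = 50$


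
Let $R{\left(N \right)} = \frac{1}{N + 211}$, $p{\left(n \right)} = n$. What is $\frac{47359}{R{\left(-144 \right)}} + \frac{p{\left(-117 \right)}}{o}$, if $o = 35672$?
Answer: $\frac{8706857423}{2744} \approx 3.1731 \cdot 10^{6}$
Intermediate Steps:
$R{\left(N \right)} = \frac{1}{211 + N}$
$\frac{47359}{R{\left(-144 \right)}} + \frac{p{\left(-117 \right)}}{o} = \frac{47359}{\frac{1}{211 - 144}} - \frac{117}{35672} = \frac{47359}{\frac{1}{67}} - \frac{9}{2744} = 47359 \frac{1}{\frac{1}{67}} - \frac{9}{2744} = 47359 \cdot 67 - \frac{9}{2744} = 3173053 - \frac{9}{2744} = \frac{8706857423}{2744}$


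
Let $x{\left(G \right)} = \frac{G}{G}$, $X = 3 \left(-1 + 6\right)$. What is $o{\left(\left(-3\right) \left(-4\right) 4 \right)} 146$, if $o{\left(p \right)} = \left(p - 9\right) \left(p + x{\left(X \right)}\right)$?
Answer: $279006$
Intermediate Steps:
$X = 15$ ($X = 3 \cdot 5 = 15$)
$x{\left(G \right)} = 1$
$o{\left(p \right)} = \left(1 + p\right) \left(-9 + p\right)$ ($o{\left(p \right)} = \left(p - 9\right) \left(p + 1\right) = \left(-9 + p\right) \left(1 + p\right) = \left(1 + p\right) \left(-9 + p\right)$)
$o{\left(\left(-3\right) \left(-4\right) 4 \right)} 146 = \left(-9 + \left(\left(-3\right) \left(-4\right) 4\right)^{2} - 8 \left(-3\right) \left(-4\right) 4\right) 146 = \left(-9 + \left(12 \cdot 4\right)^{2} - 8 \cdot 12 \cdot 4\right) 146 = \left(-9 + 48^{2} - 384\right) 146 = \left(-9 + 2304 - 384\right) 146 = 1911 \cdot 146 = 279006$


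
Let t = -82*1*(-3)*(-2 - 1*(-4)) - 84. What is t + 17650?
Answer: 18058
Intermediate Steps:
t = 408 (t = -(-246)*(-2 + 4) - 84 = -(-246)*2 - 84 = -82*(-6) - 84 = 492 - 84 = 408)
t + 17650 = 408 + 17650 = 18058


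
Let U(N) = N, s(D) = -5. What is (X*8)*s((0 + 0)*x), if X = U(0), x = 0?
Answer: 0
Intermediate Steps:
X = 0
(X*8)*s((0 + 0)*x) = (0*8)*(-5) = 0*(-5) = 0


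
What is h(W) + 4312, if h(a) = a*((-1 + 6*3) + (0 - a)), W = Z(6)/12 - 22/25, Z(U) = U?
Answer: 10763489/2500 ≈ 4305.4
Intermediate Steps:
W = -19/50 (W = 6/12 - 22/25 = 6*(1/12) - 22*1/25 = 1/2 - 22/25 = -19/50 ≈ -0.38000)
h(a) = a*(17 - a) (h(a) = a*((-1 + 18) - a) = a*(17 - a))
h(W) + 4312 = -19*(17 - 1*(-19/50))/50 + 4312 = -19*(17 + 19/50)/50 + 4312 = -19/50*869/50 + 4312 = -16511/2500 + 4312 = 10763489/2500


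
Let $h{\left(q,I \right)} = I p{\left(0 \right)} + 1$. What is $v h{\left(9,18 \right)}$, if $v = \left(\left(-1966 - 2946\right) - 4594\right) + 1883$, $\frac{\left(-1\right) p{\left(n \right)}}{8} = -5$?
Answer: $-5496183$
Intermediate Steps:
$p{\left(n \right)} = 40$ ($p{\left(n \right)} = \left(-8\right) \left(-5\right) = 40$)
$v = -7623$ ($v = \left(-4912 - 4594\right) + 1883 = -9506 + 1883 = -7623$)
$h{\left(q,I \right)} = 1 + 40 I$ ($h{\left(q,I \right)} = I 40 + 1 = 40 I + 1 = 1 + 40 I$)
$v h{\left(9,18 \right)} = - 7623 \left(1 + 40 \cdot 18\right) = - 7623 \left(1 + 720\right) = \left(-7623\right) 721 = -5496183$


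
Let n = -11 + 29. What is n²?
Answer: 324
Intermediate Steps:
n = 18
n² = 18² = 324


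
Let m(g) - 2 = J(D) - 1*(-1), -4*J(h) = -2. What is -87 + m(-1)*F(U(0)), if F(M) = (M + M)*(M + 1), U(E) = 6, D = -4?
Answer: 207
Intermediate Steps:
J(h) = ½ (J(h) = -¼*(-2) = ½)
F(M) = 2*M*(1 + M) (F(M) = (2*M)*(1 + M) = 2*M*(1 + M))
m(g) = 7/2 (m(g) = 2 + (½ - 1*(-1)) = 2 + (½ + 1) = 2 + 3/2 = 7/2)
-87 + m(-1)*F(U(0)) = -87 + 7*(2*6*(1 + 6))/2 = -87 + 7*(2*6*7)/2 = -87 + (7/2)*84 = -87 + 294 = 207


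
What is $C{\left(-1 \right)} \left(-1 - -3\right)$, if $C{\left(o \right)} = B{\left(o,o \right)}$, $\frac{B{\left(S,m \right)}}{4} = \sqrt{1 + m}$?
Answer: $0$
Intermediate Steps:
$B{\left(S,m \right)} = 4 \sqrt{1 + m}$
$C{\left(o \right)} = 4 \sqrt{1 + o}$
$C{\left(-1 \right)} \left(-1 - -3\right) = 4 \sqrt{1 - 1} \left(-1 - -3\right) = 4 \sqrt{0} \left(-1 + \left(-15 + 18\right)\right) = 4 \cdot 0 \left(-1 + 3\right) = 0 \cdot 2 = 0$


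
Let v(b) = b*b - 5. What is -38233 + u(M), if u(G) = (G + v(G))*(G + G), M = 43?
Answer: 124049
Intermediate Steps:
v(b) = -5 + b² (v(b) = b² - 5 = -5 + b²)
u(G) = 2*G*(-5 + G + G²) (u(G) = (G + (-5 + G²))*(G + G) = (-5 + G + G²)*(2*G) = 2*G*(-5 + G + G²))
-38233 + u(M) = -38233 + 2*43*(-5 + 43 + 43²) = -38233 + 2*43*(-5 + 43 + 1849) = -38233 + 2*43*1887 = -38233 + 162282 = 124049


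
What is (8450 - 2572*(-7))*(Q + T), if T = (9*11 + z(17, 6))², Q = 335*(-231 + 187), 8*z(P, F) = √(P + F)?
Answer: -4180697571/32 + 1309473*√23/2 ≈ -1.2751e+8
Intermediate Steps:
z(P, F) = √(F + P)/8 (z(P, F) = √(P + F)/8 = √(F + P)/8)
Q = -14740 (Q = 335*(-44) = -14740)
T = (99 + √23/8)² (T = (9*11 + √(6 + 17)/8)² = (99 + √23/8)² ≈ 9920.1)
(8450 - 2572*(-7))*(Q + T) = (8450 - 2572*(-7))*(-14740 + (792 + √23)²/64) = (8450 + 18004)*(-14740 + (792 + √23)²/64) = 26454*(-14740 + (792 + √23)²/64) = -389931960 + 13227*(792 + √23)²/32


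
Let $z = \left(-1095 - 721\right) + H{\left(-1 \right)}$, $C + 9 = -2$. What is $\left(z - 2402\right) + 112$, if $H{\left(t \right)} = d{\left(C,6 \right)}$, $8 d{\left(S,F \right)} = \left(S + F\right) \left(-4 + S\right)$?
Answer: $- \frac{32773}{8} \approx -4096.6$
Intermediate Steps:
$C = -11$ ($C = -9 - 2 = -11$)
$d{\left(S,F \right)} = \frac{\left(-4 + S\right) \left(F + S\right)}{8}$ ($d{\left(S,F \right)} = \frac{\left(S + F\right) \left(-4 + S\right)}{8} = \frac{\left(F + S\right) \left(-4 + S\right)}{8} = \frac{\left(-4 + S\right) \left(F + S\right)}{8}$)
$H{\left(t \right)} = \frac{75}{8}$ ($H{\left(t \right)} = \left(- \frac{1}{2}\right) 6 - - \frac{11}{2} + \frac{\left(-11\right)^{2}}{8} + \frac{1}{8} \cdot 6 \left(-11\right) = -3 + \frac{11}{2} + \frac{1}{8} \cdot 121 - \frac{33}{4} = -3 + \frac{11}{2} + \frac{121}{8} - \frac{33}{4} = \frac{75}{8}$)
$z = - \frac{14453}{8}$ ($z = \left(-1095 - 721\right) + \frac{75}{8} = -1816 + \frac{75}{8} = - \frac{14453}{8} \approx -1806.6$)
$\left(z - 2402\right) + 112 = \left(- \frac{14453}{8} - 2402\right) + 112 = - \frac{33669}{8} + 112 = - \frac{32773}{8}$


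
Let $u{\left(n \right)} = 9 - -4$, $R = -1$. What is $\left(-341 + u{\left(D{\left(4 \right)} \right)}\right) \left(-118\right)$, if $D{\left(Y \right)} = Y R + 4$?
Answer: $38704$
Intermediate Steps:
$D{\left(Y \right)} = 4 - Y$ ($D{\left(Y \right)} = Y \left(-1\right) + 4 = - Y + 4 = 4 - Y$)
$u{\left(n \right)} = 13$ ($u{\left(n \right)} = 9 + 4 = 13$)
$\left(-341 + u{\left(D{\left(4 \right)} \right)}\right) \left(-118\right) = \left(-341 + 13\right) \left(-118\right) = \left(-328\right) \left(-118\right) = 38704$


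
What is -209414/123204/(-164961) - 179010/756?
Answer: -8421697067383/35566746327 ≈ -236.79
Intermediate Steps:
-209414/123204/(-164961) - 179010/756 = -209414*1/123204*(-1/164961) - 179010*1/756 = -104707/61602*(-1/164961) - 3315/14 = 104707/10161927522 - 3315/14 = -8421697067383/35566746327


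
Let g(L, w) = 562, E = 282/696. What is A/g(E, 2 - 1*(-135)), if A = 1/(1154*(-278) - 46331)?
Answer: -1/206334366 ≈ -4.8465e-9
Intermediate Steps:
E = 47/116 (E = 282*(1/696) = 47/116 ≈ 0.40517)
A = -1/367143 (A = 1/(-320812 - 46331) = 1/(-367143) = -1/367143 ≈ -2.7237e-6)
A/g(E, 2 - 1*(-135)) = -1/367143/562 = -1/367143*1/562 = -1/206334366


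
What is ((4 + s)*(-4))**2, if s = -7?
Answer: 144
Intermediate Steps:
((4 + s)*(-4))**2 = ((4 - 7)*(-4))**2 = (-3*(-4))**2 = 12**2 = 144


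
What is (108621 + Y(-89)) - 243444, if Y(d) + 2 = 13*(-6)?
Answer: -134903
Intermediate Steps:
Y(d) = -80 (Y(d) = -2 + 13*(-6) = -2 - 78 = -80)
(108621 + Y(-89)) - 243444 = (108621 - 80) - 243444 = 108541 - 243444 = -134903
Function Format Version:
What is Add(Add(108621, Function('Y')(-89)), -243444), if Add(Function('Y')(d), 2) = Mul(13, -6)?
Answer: -134903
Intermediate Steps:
Function('Y')(d) = -80 (Function('Y')(d) = Add(-2, Mul(13, -6)) = Add(-2, -78) = -80)
Add(Add(108621, Function('Y')(-89)), -243444) = Add(Add(108621, -80), -243444) = Add(108541, -243444) = -134903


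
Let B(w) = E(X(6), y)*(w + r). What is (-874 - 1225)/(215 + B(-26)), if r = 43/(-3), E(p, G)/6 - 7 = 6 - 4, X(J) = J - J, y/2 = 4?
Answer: 2099/1963 ≈ 1.0693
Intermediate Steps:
y = 8 (y = 2*4 = 8)
X(J) = 0
E(p, G) = 54 (E(p, G) = 42 + 6*(6 - 4) = 42 + 6*2 = 42 + 12 = 54)
r = -43/3 (r = 43*(-⅓) = -43/3 ≈ -14.333)
B(w) = -774 + 54*w (B(w) = 54*(w - 43/3) = 54*(-43/3 + w) = -774 + 54*w)
(-874 - 1225)/(215 + B(-26)) = (-874 - 1225)/(215 + (-774 + 54*(-26))) = -2099/(215 + (-774 - 1404)) = -2099/(215 - 2178) = -2099/(-1963) = -2099*(-1/1963) = 2099/1963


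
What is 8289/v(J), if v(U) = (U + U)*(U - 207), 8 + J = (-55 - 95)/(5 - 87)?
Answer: 13933809/4422440 ≈ 3.1507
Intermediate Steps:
J = -253/41 (J = -8 + (-55 - 95)/(5 - 87) = -8 - 150/(-82) = -8 - 150*(-1/82) = -8 + 75/41 = -253/41 ≈ -6.1707)
v(U) = 2*U*(-207 + U) (v(U) = (2*U)*(-207 + U) = 2*U*(-207 + U))
8289/v(J) = 8289/((2*(-253/41)*(-207 - 253/41))) = 8289/((2*(-253/41)*(-8740/41))) = 8289/(4422440/1681) = 8289*(1681/4422440) = 13933809/4422440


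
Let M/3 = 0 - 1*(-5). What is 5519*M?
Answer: 82785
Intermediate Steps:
M = 15 (M = 3*(0 - 1*(-5)) = 3*(0 + 5) = 3*5 = 15)
5519*M = 5519*15 = 82785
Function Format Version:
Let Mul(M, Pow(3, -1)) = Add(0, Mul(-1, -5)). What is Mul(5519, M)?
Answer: 82785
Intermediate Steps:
M = 15 (M = Mul(3, Add(0, Mul(-1, -5))) = Mul(3, Add(0, 5)) = Mul(3, 5) = 15)
Mul(5519, M) = Mul(5519, 15) = 82785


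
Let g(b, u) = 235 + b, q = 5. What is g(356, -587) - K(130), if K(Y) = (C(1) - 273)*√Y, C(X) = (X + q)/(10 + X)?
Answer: 591 + 2997*√130/11 ≈ 3697.5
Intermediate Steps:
C(X) = (5 + X)/(10 + X) (C(X) = (X + 5)/(10 + X) = (5 + X)/(10 + X))
K(Y) = -2997*√Y/11 (K(Y) = ((5 + 1)/(10 + 1) - 273)*√Y = (6/11 - 273)*√Y = -2997*√Y/11)
g(356, -587) - K(130) = (235 + 356) - (-2997)*√130/11 = 591 + 2997*√130/11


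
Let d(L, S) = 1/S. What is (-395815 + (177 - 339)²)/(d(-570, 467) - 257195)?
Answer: 172589657/120110064 ≈ 1.4369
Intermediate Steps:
(-395815 + (177 - 339)²)/(d(-570, 467) - 257195) = (-395815 + (177 - 339)²)/(1/467 - 257195) = (-395815 + (-162)²)/(1/467 - 257195) = (-395815 + 26244)/(-120110064/467) = -369571*(-467/120110064) = 172589657/120110064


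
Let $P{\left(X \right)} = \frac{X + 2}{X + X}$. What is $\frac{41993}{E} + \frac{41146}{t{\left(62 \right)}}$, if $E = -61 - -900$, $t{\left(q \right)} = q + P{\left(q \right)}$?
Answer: $\frac{575774374}{812991} \approx 708.22$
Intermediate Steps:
$P{\left(X \right)} = \frac{2 + X}{2 X}$
$t{\left(q \right)} = q + \frac{2 + q}{2 q}$
$E = 839$ ($E = -61 + 900 = 839$)
$\frac{41993}{E} + \frac{41146}{t{\left(62 \right)}} = \frac{41993}{839} + \frac{41146}{\frac{1}{2} + 62 + \frac{1}{62}} = 41993 \cdot \frac{1}{839} + \frac{41146}{\frac{1}{2} + 62 + \frac{1}{62}} = \frac{41993}{839} + \frac{41146}{\frac{1938}{31}} = \frac{41993}{839} + 41146 \cdot \frac{31}{1938} = \frac{41993}{839} + \frac{637763}{969} = \frac{575774374}{812991}$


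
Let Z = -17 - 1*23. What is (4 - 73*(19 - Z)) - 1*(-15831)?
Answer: 11528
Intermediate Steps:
Z = -40 (Z = -17 - 23 = -40)
(4 - 73*(19 - Z)) - 1*(-15831) = (4 - 73*(19 - 1*(-40))) - 1*(-15831) = (4 - 73*(19 + 40)) + 15831 = (4 - 73*59) + 15831 = (4 - 4307) + 15831 = -4303 + 15831 = 11528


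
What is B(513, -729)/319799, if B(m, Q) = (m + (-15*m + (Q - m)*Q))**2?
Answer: 806827911696/319799 ≈ 2.5229e+6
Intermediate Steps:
B(m, Q) = (-14*m + Q*(Q - m))**2 (B(m, Q) = (m + (-15*m + Q*(Q - m)))**2 = (-14*m + Q*(Q - m))**2)
B(513, -729)/319799 = (-1*(-729)**2 + 14*513 - 729*513)**2/319799 = (-1*531441 + 7182 - 373977)**2*(1/319799) = (-531441 + 7182 - 373977)**2*(1/319799) = (-898236)**2*(1/319799) = 806827911696*(1/319799) = 806827911696/319799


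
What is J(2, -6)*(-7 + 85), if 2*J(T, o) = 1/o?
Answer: -13/2 ≈ -6.5000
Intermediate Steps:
J(T, o) = 1/(2*o)
J(2, -6)*(-7 + 85) = ((½)/(-6))*(-7 + 85) = ((½)*(-⅙))*78 = -1/12*78 = -13/2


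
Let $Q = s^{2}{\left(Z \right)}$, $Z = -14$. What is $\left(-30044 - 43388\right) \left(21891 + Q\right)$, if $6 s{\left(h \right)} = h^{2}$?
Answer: $- \frac{15172740136}{9} \approx -1.6859 \cdot 10^{9}$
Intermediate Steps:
$s{\left(h \right)} = \frac{h^{2}}{6}$
$Q = \frac{9604}{9}$ ($Q = \left(\frac{\left(-14\right)^{2}}{6}\right)^{2} = \left(\frac{1}{6} \cdot 196\right)^{2} = \left(\frac{98}{3}\right)^{2} = \frac{9604}{9} \approx 1067.1$)
$\left(-30044 - 43388\right) \left(21891 + Q\right) = \left(-30044 - 43388\right) \left(21891 + \frac{9604}{9}\right) = \left(-73432\right) \frac{206623}{9} = - \frac{15172740136}{9}$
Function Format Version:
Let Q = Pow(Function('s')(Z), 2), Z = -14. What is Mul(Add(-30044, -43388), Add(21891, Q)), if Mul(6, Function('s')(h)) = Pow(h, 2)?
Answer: Rational(-15172740136, 9) ≈ -1.6859e+9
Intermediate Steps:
Function('s')(h) = Mul(Rational(1, 6), Pow(h, 2))
Q = Rational(9604, 9) (Q = Pow(Mul(Rational(1, 6), Pow(-14, 2)), 2) = Pow(Mul(Rational(1, 6), 196), 2) = Pow(Rational(98, 3), 2) = Rational(9604, 9) ≈ 1067.1)
Mul(Add(-30044, -43388), Add(21891, Q)) = Mul(Add(-30044, -43388), Add(21891, Rational(9604, 9))) = Mul(-73432, Rational(206623, 9)) = Rational(-15172740136, 9)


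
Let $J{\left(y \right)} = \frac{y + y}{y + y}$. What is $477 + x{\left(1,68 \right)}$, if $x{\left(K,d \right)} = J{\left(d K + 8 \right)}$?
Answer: $478$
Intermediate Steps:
$J{\left(y \right)} = 1$ ($J{\left(y \right)} = \frac{2 y}{2 y} = 2 y \frac{1}{2 y} = 1$)
$x{\left(K,d \right)} = 1$
$477 + x{\left(1,68 \right)} = 477 + 1 = 478$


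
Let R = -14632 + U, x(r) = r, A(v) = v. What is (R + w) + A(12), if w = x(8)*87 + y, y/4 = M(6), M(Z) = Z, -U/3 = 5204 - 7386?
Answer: -7354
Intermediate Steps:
U = 6546 (U = -3*(5204 - 7386) = -3*(-2182) = 6546)
y = 24 (y = 4*6 = 24)
R = -8086 (R = -14632 + 6546 = -8086)
w = 720 (w = 8*87 + 24 = 696 + 24 = 720)
(R + w) + A(12) = (-8086 + 720) + 12 = -7366 + 12 = -7354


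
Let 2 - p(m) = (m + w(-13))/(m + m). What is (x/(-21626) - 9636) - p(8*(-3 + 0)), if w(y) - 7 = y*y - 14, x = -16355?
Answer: -833908831/86504 ≈ -9640.1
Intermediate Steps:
w(y) = -7 + y² (w(y) = 7 + (y*y - 14) = 7 + (y² - 14) = 7 + (-14 + y²) = -7 + y²)
p(m) = 2 - (162 + m)/(2*m) (p(m) = 2 - (m + (-7 + (-13)²))/(m + m) = 2 - (m + (-7 + 169))/(2*m) = 2 - (m + 162)*1/(2*m) = 2 - (162 + m)*1/(2*m) = 2 - (162 + m)/(2*m))
(x/(-21626) - 9636) - p(8*(-3 + 0)) = (-16355/(-21626) - 9636) - (3/2 - 81*1/(8*(-3 + 0))) = (-16355*(-1/21626) - 9636) - (3/2 - 81/(8*(-3))) = (16355/21626 - 9636) - (3/2 - 81/(-24)) = -208371781/21626 - (3/2 - 81*(-1/24)) = -208371781/21626 - (3/2 + 27/8) = -208371781/21626 - 1*39/8 = -208371781/21626 - 39/8 = -833908831/86504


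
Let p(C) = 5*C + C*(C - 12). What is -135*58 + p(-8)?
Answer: -7710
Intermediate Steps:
p(C) = 5*C + C*(-12 + C)
-135*58 + p(-8) = -135*58 - 8*(-7 - 8) = -7830 - 8*(-15) = -7830 + 120 = -7710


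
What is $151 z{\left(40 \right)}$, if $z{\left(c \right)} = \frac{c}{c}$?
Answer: $151$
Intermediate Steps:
$z{\left(c \right)} = 1$
$151 z{\left(40 \right)} = 151 \cdot 1 = 151$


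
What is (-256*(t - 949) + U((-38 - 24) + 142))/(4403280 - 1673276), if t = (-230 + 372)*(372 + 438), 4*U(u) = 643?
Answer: -116808061/10920016 ≈ -10.697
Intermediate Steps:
U(u) = 643/4 (U(u) = (¼)*643 = 643/4)
t = 115020 (t = 142*810 = 115020)
(-256*(t - 949) + U((-38 - 24) + 142))/(4403280 - 1673276) = (-256*(115020 - 949) + 643/4)/(4403280 - 1673276) = (-256*114071 + 643/4)/2730004 = (-29202176 + 643/4)*(1/2730004) = -116808061/4*1/2730004 = -116808061/10920016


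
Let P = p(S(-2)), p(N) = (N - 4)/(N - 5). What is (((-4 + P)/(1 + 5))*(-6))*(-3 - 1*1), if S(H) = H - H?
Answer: -64/5 ≈ -12.800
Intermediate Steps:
S(H) = 0
p(N) = (-4 + N)/(-5 + N)
P = 4/5 (P = (-4 + 0)/(-5 + 0) = -4/(-5) = -1/5*(-4) = 4/5 ≈ 0.80000)
(((-4 + P)/(1 + 5))*(-6))*(-3 - 1*1) = (((-4 + 4/5)/(1 + 5))*(-6))*(-3 - 1*1) = (-16/5/6*(-6))*(-3 - 1) = (-16/5*1/6*(-6))*(-4) = -8/15*(-6)*(-4) = (16/5)*(-4) = -64/5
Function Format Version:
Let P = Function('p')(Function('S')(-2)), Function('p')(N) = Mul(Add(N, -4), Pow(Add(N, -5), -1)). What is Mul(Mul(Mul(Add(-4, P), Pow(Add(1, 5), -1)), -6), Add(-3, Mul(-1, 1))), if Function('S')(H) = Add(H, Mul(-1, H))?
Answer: Rational(-64, 5) ≈ -12.800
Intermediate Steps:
Function('S')(H) = 0
Function('p')(N) = Mul(Pow(Add(-5, N), -1), Add(-4, N)) (Function('p')(N) = Mul(Add(-4, N), Pow(Add(-5, N), -1)) = Mul(Pow(Add(-5, N), -1), Add(-4, N)))
P = Rational(4, 5) (P = Mul(Pow(Add(-5, 0), -1), Add(-4, 0)) = Mul(Pow(-5, -1), -4) = Mul(Rational(-1, 5), -4) = Rational(4, 5) ≈ 0.80000)
Mul(Mul(Mul(Add(-4, P), Pow(Add(1, 5), -1)), -6), Add(-3, Mul(-1, 1))) = Mul(Mul(Mul(Add(-4, Rational(4, 5)), Pow(Add(1, 5), -1)), -6), Add(-3, Mul(-1, 1))) = Mul(Mul(Mul(Rational(-16, 5), Pow(6, -1)), -6), Add(-3, -1)) = Mul(Mul(Mul(Rational(-16, 5), Rational(1, 6)), -6), -4) = Mul(Mul(Rational(-8, 15), -6), -4) = Mul(Rational(16, 5), -4) = Rational(-64, 5)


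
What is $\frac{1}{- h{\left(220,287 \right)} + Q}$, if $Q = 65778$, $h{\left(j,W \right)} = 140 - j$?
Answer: $\frac{1}{65858} \approx 1.5184 \cdot 10^{-5}$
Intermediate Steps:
$\frac{1}{- h{\left(220,287 \right)} + Q} = \frac{1}{- (140 - 220) + 65778} = \frac{1}{\left(-1\right) \left(-80\right) + 65778} = \frac{1}{80 + 65778} = \frac{1}{65858}$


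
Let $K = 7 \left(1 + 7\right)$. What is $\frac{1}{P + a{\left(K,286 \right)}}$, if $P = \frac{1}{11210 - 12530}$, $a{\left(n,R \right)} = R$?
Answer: $\frac{1320}{377519} \approx 0.0034965$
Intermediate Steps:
$K = 56$ ($K = 7 \cdot 8 = 56$)
$P = - \frac{1}{1320}$ ($P = \frac{1}{-1320} = - \frac{1}{1320} \approx -0.00075758$)
$\frac{1}{P + a{\left(K,286 \right)}} = \frac{1}{- \frac{1}{1320} + 286} = \frac{1}{\frac{377519}{1320}} = \frac{1320}{377519}$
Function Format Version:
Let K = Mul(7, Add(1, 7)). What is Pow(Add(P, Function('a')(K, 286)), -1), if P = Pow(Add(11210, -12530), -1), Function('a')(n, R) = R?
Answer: Rational(1320, 377519) ≈ 0.0034965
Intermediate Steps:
K = 56 (K = Mul(7, 8) = 56)
P = Rational(-1, 1320) (P = Pow(-1320, -1) = Rational(-1, 1320) ≈ -0.00075758)
Pow(Add(P, Function('a')(K, 286)), -1) = Pow(Add(Rational(-1, 1320), 286), -1) = Pow(Rational(377519, 1320), -1) = Rational(1320, 377519)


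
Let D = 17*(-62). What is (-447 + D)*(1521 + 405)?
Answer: -2890926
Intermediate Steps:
D = -1054
(-447 + D)*(1521 + 405) = (-447 - 1054)*(1521 + 405) = -1501*1926 = -2890926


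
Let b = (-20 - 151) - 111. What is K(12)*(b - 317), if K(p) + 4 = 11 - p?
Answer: 2995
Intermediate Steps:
K(p) = 7 - p (K(p) = -4 + (11 - p) = 7 - p)
b = -282 (b = -171 - 111 = -282)
K(12)*(b - 317) = (7 - 1*12)*(-282 - 317) = (7 - 12)*(-599) = -5*(-599) = 2995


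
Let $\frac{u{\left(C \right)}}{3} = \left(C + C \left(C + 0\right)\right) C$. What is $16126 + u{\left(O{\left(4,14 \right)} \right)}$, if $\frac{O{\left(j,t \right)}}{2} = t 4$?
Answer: $4268542$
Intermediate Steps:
$O{\left(j,t \right)} = 8 t$ ($O{\left(j,t \right)} = 2 t 4 = 2 \cdot 4 t = 8 t$)
$u{\left(C \right)} = 3 C \left(C + C^{2}\right)$ ($u{\left(C \right)} = 3 \left(C + C \left(C + 0\right)\right) C = 3 \left(C + C C\right) C = 3 \left(C + C^{2}\right) C = 3 C \left(C + C^{2}\right)$)
$16126 + u{\left(O{\left(4,14 \right)} \right)} = 16126 + 3 \left(8 \cdot 14\right)^{2} \left(1 + 8 \cdot 14\right) = 16126 + 3 \cdot 112^{2} \left(1 + 112\right) = 16126 + 3 \cdot 12544 \cdot 113 = 16126 + 4252416 = 4268542$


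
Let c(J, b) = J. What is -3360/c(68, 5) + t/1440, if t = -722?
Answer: -610937/12240 ≈ -49.913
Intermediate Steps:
-3360/c(68, 5) + t/1440 = -3360/68 - 722/1440 = -3360*1/68 - 722*1/1440 = -840/17 - 361/720 = -610937/12240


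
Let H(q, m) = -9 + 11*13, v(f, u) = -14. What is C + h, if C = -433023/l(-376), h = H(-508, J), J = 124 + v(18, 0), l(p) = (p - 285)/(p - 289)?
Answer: -287871721/661 ≈ -4.3551e+5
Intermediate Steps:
l(p) = (-285 + p)/(-289 + p)
J = 110 (J = 124 - 14 = 110)
H(q, m) = 134 (H(q, m) = -9 + 143 = 134)
h = 134
C = -287960295/661 (C = -433023*(-289 - 376)/(-285 - 376) = -433023/(-661/(-665)) = -433023/((-1/665*(-661))) = -433023/661/665 = -433023*665/661 = -287960295/661 ≈ -4.3564e+5)
C + h = -287960295/661 + 134 = -287871721/661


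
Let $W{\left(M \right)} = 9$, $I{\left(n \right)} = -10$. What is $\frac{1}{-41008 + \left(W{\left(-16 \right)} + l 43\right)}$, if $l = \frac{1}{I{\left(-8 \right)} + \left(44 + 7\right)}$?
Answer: $- \frac{41}{1680916} \approx -2.4391 \cdot 10^{-5}$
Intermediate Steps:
$l = \frac{1}{41}$ ($l = \frac{1}{-10 + \left(44 + 7\right)} = \frac{1}{-10 + 51} = \frac{1}{41} \approx 0.02439$)
$\frac{1}{-41008 + \left(W{\left(-16 \right)} + l 43\right)} = \frac{1}{-41008 + \left(9 + \frac{1}{41} \cdot 43\right)} = \frac{1}{-41008 + \left(9 + \frac{43}{41}\right)} = \frac{1}{-41008 + \frac{412}{41}} = \frac{1}{- \frac{1680916}{41}} = - \frac{41}{1680916}$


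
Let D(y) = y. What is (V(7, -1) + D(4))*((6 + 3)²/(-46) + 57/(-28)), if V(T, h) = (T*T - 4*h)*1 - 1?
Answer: -4890/23 ≈ -212.61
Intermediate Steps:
V(T, h) = -1 + T² - 4*h (V(T, h) = (T² - 4*h)*1 - 1 = (T² - 4*h) - 1 = -1 + T² - 4*h)
(V(7, -1) + D(4))*((6 + 3)²/(-46) + 57/(-28)) = ((-1 + 7² - 4*(-1)) + 4)*((6 + 3)²/(-46) + 57/(-28)) = ((-1 + 49 + 4) + 4)*(9²*(-1/46) + 57*(-1/28)) = (52 + 4)*(81*(-1/46) - 57/28) = 56*(-81/46 - 57/28) = 56*(-2445/644) = -4890/23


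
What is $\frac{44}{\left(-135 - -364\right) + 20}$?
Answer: $\frac{44}{249} \approx 0.17671$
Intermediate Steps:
$\frac{44}{\left(-135 - -364\right) + 20} = \frac{44}{\left(-135 + 364\right) + 20} = \frac{44}{229 + 20} = \frac{44}{249}$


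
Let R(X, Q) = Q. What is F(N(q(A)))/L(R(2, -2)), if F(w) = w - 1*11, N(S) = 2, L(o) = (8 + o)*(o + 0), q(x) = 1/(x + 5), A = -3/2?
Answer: ¾ ≈ 0.75000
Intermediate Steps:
A = -3/2 (A = -3*½ = -3/2 ≈ -1.5000)
q(x) = 1/(5 + x)
L(o) = o*(8 + o) (L(o) = (8 + o)*o = o*(8 + o))
F(w) = -11 + w (F(w) = w - 11 = -11 + w)
F(N(q(A)))/L(R(2, -2)) = (-11 + 2)/((-2*(8 - 2))) = -9/((-2*6)) = -9/(-12) = -9*(-1/12) = ¾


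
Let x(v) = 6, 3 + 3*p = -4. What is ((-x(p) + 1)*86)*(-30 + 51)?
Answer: -9030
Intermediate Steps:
p = -7/3 (p = -1 + (⅓)*(-4) = -1 - 4/3 = -7/3 ≈ -2.3333)
((-x(p) + 1)*86)*(-30 + 51) = ((-1*6 + 1)*86)*(-30 + 51) = ((-6 + 1)*86)*21 = -5*86*21 = -430*21 = -9030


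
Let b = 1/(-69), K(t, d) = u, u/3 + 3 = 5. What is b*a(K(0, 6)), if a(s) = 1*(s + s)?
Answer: -4/23 ≈ -0.17391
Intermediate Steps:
u = 6 (u = -9 + 3*5 = -9 + 15 = 6)
K(t, d) = 6
b = -1/69 ≈ -0.014493
a(s) = 2*s (a(s) = 1*(2*s) = 2*s)
b*a(K(0, 6)) = -2*6/69 = -1/69*12 = -4/23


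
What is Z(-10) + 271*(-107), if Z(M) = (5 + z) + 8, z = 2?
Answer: -28982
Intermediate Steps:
Z(M) = 15 (Z(M) = (5 + 2) + 8 = 7 + 8 = 15)
Z(-10) + 271*(-107) = 15 + 271*(-107) = 15 - 28997 = -28982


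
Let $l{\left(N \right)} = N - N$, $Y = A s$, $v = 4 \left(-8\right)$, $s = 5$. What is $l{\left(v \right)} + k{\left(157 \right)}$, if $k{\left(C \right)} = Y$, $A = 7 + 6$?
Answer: $65$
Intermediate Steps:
$v = -32$
$A = 13$
$Y = 65$ ($Y = 13 \cdot 5 = 65$)
$k{\left(C \right)} = 65$
$l{\left(N \right)} = 0$
$l{\left(v \right)} + k{\left(157 \right)} = 0 + 65 = 65$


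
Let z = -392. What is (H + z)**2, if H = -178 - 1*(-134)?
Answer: 190096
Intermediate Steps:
H = -44 (H = -178 + 134 = -44)
(H + z)**2 = (-44 - 392)**2 = (-436)**2 = 190096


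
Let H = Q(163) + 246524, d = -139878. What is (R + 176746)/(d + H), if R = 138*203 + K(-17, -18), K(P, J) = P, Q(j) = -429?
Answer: 204743/106217 ≈ 1.9276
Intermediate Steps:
H = 246095 (H = -429 + 246524 = 246095)
R = 27997 (R = 138*203 - 17 = 28014 - 17 = 27997)
(R + 176746)/(d + H) = (27997 + 176746)/(-139878 + 246095) = 204743/106217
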